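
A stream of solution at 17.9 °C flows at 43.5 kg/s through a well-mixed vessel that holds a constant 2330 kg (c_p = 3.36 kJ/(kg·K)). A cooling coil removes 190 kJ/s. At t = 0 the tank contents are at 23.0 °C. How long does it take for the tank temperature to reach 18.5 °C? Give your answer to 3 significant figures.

65.1 s

M c_p dT/dt = ṁ c_p (T_in − T) − Q̇.
τ = M/ṁ = 53.563 s; T_ss = T_in − Q̇/(ṁ c_p) = 16.600 °C.
T(t) = T_ss + (T₀ − T_ss) e^(−t/τ). Set T = 18.5:
e^(−t/τ) = (18.5 − 16.600)/(23.0 − 16.600) = 0.29687
t = −53.563 · ln(0.29687) = 65.051 s.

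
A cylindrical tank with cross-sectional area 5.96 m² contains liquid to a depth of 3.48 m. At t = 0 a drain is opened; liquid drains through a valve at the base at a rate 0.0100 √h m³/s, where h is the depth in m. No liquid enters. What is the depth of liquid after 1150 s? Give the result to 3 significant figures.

0.811 m

With no inflow, A dh/dt = −0.0100 √h.
∫ h^(−1/2) dh = −(0.0100/A) ∫ dt, giving 2√h = 2√h₀ − (0.0100/A) t.
√h = √3.48 − 0.0100·1150/(2·5.96) = 1.8655 − 0.96477 = 0.90071.
h = 0.90071² = 0.81128 m.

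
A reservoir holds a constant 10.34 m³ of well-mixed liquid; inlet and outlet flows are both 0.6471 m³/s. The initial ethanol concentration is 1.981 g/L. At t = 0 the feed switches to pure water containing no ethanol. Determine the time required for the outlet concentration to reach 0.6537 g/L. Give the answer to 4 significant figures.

Transient balance on the dissolved component: V dC/dt = Q(C_in − C), so τ = V/Q = 15.9790 s.
C(t) = C_in + (C₀ − C_in) e^(−t/τ). Set C = 0.6537 and solve for t:
e^(−t/τ) = (C − C_in)/(C₀ − C_in) = (0.6537 − 0)/(1.981 − 0) = 0.329985
t = −τ ln(…) = 15.9790 × 1.10871 = 17.7160 s.

17.72 s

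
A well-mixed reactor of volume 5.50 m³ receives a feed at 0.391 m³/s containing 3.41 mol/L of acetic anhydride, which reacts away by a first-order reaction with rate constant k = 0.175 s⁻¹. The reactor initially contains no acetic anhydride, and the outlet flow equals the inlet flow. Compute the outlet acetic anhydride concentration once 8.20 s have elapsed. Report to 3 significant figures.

Accumulation = in − out − consumed: V dC/dt = Q C_in − Q C − k V C.
dC/dt = (Q/V) C_in − (Q/V + k) C; effective rate a = Q/V + k = 0.071091 + 0.175 = 0.24609 s⁻¹.
C_ss = Q C_in/(Q + kV) = 0.98508 mol/L; C(t) = C_ss + (C₀ − C_ss) e^(−a t).
C(8.20) = 0.98508 + (-0.98508)·e^(−0.24609·8.20) = 0.98508 + (-0.98508)·0.13293 = 0.85414 mol/L.

0.854 mol/L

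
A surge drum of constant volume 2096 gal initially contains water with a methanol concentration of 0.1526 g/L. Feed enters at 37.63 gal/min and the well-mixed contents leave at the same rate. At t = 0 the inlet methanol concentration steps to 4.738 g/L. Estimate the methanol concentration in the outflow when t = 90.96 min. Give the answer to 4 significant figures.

Accumulation = in − out for the solute gives V dC/dt = Q(C_in − C).
So dC/dt = (C_in − C)/τ with τ = V/Q = 2096/37.63 = 55.7002 min.
C approaches C_in exponentially: C(t) = C_in + (C₀ − C_in) e^(−t/τ).
C(90.96) = 4.738 + (0.1526 − 4.738)·e^(−90.96/55.7002) = 4.738 + (-4.58540)·0.195337 = 3.84230 g/L.

3.842 g/L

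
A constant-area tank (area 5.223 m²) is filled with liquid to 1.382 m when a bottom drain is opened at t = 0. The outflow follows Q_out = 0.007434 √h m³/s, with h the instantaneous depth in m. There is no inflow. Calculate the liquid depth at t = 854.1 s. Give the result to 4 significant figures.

0.3223 m

With no inflow, A dh/dt = −0.007434 √h.
∫ h^(−1/2) dh = −(0.007434/A) ∫ dt, giving 2√h = 2√h₀ − (0.007434/A) t.
√h = √1.382 − 0.007434·854.1/(2·5.223) = 1.17558 − 0.607829 = 0.567756.
h = 0.567756² = 0.322347 m.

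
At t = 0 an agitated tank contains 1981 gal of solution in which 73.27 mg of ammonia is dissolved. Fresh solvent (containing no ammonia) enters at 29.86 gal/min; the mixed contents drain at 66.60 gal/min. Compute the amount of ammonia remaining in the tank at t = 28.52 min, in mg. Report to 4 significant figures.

18.72 mg

Let m(t) be the amount of ammonia. Volume: V(t) = V₀ + (Q_in − Q_out) t = 1981 − 36.7400 t; V(28.52) = 933.175 gal.
Solute balance: dm/dt = 0 − Q_out C = −Q_out m/V(t).
Separate: dm/m = −Q_out dt/V(t) ⇒ ln(m/m₀) = −(Q_out/(Q_in−Q_out)) ln(V/V₀).
m = m₀ (V₀/V)^(Q_out/(Q_in−Q_out)) = 73.27 × (1981/933.175)^(-1.81274) = 18.7199 mg.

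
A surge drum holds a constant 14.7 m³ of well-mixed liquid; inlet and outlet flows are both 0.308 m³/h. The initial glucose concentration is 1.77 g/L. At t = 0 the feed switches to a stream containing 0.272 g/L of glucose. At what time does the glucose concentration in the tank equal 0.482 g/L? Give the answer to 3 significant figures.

93.8 h

Species balance: V dC/dt = Q(C_in − C) ⇒ τ = V/Q = 47.727 h.
C(t) = C_in + (C₀ − C_in) e^(−t/τ). Set C = 0.482 and solve for t:
e^(−t/τ) = (C − C_in)/(C₀ − C_in) = (0.482 − 0.272)/(1.77 − 0.272) = 0.14019
t = −τ ln(…) = 47.727 × 1.9648 = 93.774 h.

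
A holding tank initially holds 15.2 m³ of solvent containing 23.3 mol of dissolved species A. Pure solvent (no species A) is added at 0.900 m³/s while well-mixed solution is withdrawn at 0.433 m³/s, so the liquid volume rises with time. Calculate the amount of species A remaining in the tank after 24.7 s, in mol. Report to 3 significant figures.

13.8 mol

Let m(t) be the amount of species A. Volume: V(t) = V₀ + (Q_in − Q_out) t = 15.2 + 0.46700 t; V(24.7) = 26.735 m³.
Solute balance: dm/dt = 0 − Q_out C = −Q_out m/V(t).
dm/m = −Q_out dt/(V₀ + 0.46700 t); integrating gives ln(m/m₀) = −(Q_out/(Q_in−Q_out)) ln(V/V₀).
m = m₀ (V₀/V)^(Q_out/(Q_in−Q_out)) = 23.3 × (15.2/26.735)^(0.92719) = 13.803 mol.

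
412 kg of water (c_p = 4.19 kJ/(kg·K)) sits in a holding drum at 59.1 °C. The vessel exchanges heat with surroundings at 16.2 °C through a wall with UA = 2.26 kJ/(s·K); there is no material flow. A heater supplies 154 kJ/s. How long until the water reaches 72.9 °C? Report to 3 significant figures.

M c_p dT/dt = −UA(T − T_amb) + Q̇.
τ = M c_p/UA = 763.84 s; T_ss = T_amb + Q̇/UA = 16.2 + 154/2.26 = 84.342 °C.
T(t) = T_ss + (T₀ − T_ss)e^(−t/τ); set T = 72.9:
t = −τ ln[(T − T_ss)/(T₀ − T_ss)] = −763.84 · ln(0.45328) = 604.38 s.

604 s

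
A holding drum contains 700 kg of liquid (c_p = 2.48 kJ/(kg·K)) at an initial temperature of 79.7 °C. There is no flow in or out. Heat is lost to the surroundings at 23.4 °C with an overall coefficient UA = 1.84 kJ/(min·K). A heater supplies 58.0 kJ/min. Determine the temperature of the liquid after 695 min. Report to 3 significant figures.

Lumped-capacitance energy balance: M c_p dT/dt = UA(T_amb − T) + Q̇.
dT/dt = (T_ss − T)/τ with T_ss = T_amb + Q̇/UA = 23.4 + 58.0/1.84 = 54.922 °C, τ = M c_p/UA = 700·2.48/1.84 = 943.48 min.
This is linear first-order; T(t) = T_ss + (T₀ − T_ss) e^(−t/τ).
T(695) = 54.922 + (24.778)·0.47872 = 66.784 °C.

66.8 °C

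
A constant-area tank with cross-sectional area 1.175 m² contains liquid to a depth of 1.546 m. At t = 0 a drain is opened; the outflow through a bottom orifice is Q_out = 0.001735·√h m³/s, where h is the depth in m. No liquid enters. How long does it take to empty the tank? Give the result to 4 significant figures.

1684 s

Mass balance (ρ constant): A dh/dt = −0.001735 √h.
Separate and integrate: 2(√h − √h₀) = −(0.001735/A) t.
Tank is empty when √h = 0: t_empty = 2A√h₀/0.001735.
t_empty = 2·1.175·√1.546/0.001735 = 2.35000·1.24338/0.001735 = 1684.12 s.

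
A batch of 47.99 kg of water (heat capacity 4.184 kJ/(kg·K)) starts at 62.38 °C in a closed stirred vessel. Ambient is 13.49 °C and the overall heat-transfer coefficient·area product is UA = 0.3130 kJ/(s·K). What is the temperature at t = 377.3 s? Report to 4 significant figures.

40.64 °C

M c_p dT/dt = −UA(T − T_amb).
dT/dt = (T_ss − T)/τ with T_ss = T_amb = 13.4900 °C, τ = M c_p/UA = 47.99·4.184/0.3130 = 641.502 s.
T approaches T_ss exponentially: T(t) = T_ss + (T₀ − T_ss) e^(−t/τ).
T(377.3) = 13.4900 + (48.8900)·0.555353 = 40.6412 °C.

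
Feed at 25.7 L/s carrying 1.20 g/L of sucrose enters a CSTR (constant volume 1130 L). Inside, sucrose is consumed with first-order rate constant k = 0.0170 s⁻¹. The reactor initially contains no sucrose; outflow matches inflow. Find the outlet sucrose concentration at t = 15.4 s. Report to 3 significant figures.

0.314 g/L

V dC/dt = Q(C_in − C) − k V C.
This is linear with rate a = Q/V + k = 0.039743 s⁻¹.
C_ss = Q C_in/(Q + kV) = 0.68671 g/L; C(t) = C_ss + (C₀ − C_ss) e^(−a t).
C(15.4) = 0.68671 + (-0.68671)·e^(−0.039743·15.4) = 0.68671 + (-0.68671)·0.54224 = 0.31435 g/L.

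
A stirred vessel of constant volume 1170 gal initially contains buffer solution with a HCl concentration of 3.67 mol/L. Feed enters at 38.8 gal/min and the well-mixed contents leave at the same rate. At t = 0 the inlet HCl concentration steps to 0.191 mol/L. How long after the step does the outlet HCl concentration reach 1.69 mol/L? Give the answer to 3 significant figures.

Species balance on the tank: V dC/dt = Q(C_in − C), so τ = V/Q = 30.155 min.
C(t) = C_in + (C₀ − C_in) e^(−t/τ). Set C = 1.69 and solve for t:
e^(−t/τ) = (C − C_in)/(C₀ − C_in) = (1.69 − 0.191)/(3.67 − 0.191) = 0.43087
t = −τ ln(…) = 30.155 × 0.84195 = 25.389 min.

25.4 min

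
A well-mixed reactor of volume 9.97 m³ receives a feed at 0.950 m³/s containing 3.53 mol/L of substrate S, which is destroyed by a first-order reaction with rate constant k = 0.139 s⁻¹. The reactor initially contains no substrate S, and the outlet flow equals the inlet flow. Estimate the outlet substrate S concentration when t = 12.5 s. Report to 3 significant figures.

V dC/dt = Q(C_in − C) − k V C.
dC/dt = (Q/V) C_in − (Q/V + k) C; effective rate a = Q/V + k = 0.095286 + 0.139 = 0.23429 s⁻¹.
C_ss = Q C_in/(Q + kV) = 1.4357 mol/L; C(t) = C_ss + (C₀ − C_ss) e^(−a t).
C(12.5) = 1.4357 + (-1.4357)·e^(−0.23429·12.5) = 1.4357 + (-1.4357)·0.053473 = 1.3589 mol/L.

1.36 mol/L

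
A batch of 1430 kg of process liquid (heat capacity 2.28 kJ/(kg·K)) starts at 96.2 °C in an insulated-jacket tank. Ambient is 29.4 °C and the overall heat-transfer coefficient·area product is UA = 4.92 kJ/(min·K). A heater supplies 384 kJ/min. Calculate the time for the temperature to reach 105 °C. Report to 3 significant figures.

Lumped-capacitance energy balance: M c_p dT/dt = UA(T_amb − T) + Q̇.
τ = M c_p/UA = 662.68 min; T_ss = T_amb + Q̇/UA = 29.4 + 384/4.92 = 107.45 °C.
T(t) = T_ss + (T₀ − T_ss)e^(−t/τ); set T = 105:
t = −τ ln[(T − T_ss)/(T₀ − T_ss)] = −662.68 · ln(0.21769) = 1010.4 min.

1010 min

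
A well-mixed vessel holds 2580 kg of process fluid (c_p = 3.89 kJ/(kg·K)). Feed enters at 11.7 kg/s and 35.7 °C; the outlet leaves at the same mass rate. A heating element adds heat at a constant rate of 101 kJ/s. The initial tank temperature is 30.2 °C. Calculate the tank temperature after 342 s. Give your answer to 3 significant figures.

M c_p dT/dt = ṁ c_p (T_in − T) + Q̇.
Rearrange: dT/dt = (T_ss − T)/τ with τ = M/ṁ = 220.51 s and T_ss = T_in + Q̇/(ṁ c_p) = 37.919 °C.
Solution: T(t) = T_ss + (T₀ − T_ss) e^(−t/τ).
T(342) = 37.919 + (-7.7191)·e^(−342/220.51) = 37.919 + (-7.7191)·0.21205 = 36.282 °C.

36.3 °C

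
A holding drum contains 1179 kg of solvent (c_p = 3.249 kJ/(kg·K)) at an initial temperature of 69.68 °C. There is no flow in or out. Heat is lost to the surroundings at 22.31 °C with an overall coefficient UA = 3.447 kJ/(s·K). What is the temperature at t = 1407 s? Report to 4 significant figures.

First-law balance (no shaft work): M c_p dT/dt = −UA(T − T_amb).
dT/dt = (T_ss − T)/τ with T_ss = T_amb = 22.3100 °C, τ = M c_p/UA = 1179·3.249/3.447 = 1111.28 s.
T approaches T_ss exponentially: T(t) = T_ss + (T₀ − T_ss) e^(−t/τ).
T(1407) = 22.3100 + (47.3700)·0.281926 = 35.6648 °C.

35.66 °C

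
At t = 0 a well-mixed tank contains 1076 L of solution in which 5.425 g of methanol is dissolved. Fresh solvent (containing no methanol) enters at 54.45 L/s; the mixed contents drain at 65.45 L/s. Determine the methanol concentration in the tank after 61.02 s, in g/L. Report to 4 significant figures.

Total volume: dV/dt = Q_in − Q_out = -11.0000 L/s, so V(t) = 1076 − 11.0000 t and V(61.02) = 404.780 L.
Solute balance: dm/dt = 0 − Q_out C = −Q_out m/V(t).
dm/m = −Q_out dt/(V₀ − 11.0000 t); integrating gives ln(m/m₀) = −(Q_out/(Q_in−Q_out)) ln(V/V₀).
m = m₀ (V₀/V)^(Q_out/(Q_in−Q_out)) = 5.425 × (1076/404.780)^(-5.95000) = 0.0161462 g.
C = m/V = 0.0161462/404.780 = 3.98888e-05 g/L.

3.989e-05 g/L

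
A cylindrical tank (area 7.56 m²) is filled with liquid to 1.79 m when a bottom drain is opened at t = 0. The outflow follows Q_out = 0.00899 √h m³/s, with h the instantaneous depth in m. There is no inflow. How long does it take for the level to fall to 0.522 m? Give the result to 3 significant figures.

Mass balance (ρ constant): A dh/dt = −0.00899 √h.
∫ h^(−1/2) dh = −(0.00899/A) ∫ dt, giving 2√h = 2√h₀ − (0.00899/A) t.
t = 2A(√h₀ − √h)/0.00899 = 2·7.56·(√1.79 − √0.522)/0.00899
  = 15.120 × (1.3379 − 0.72250) / 0.00899 = 1035.0 s.

1040 s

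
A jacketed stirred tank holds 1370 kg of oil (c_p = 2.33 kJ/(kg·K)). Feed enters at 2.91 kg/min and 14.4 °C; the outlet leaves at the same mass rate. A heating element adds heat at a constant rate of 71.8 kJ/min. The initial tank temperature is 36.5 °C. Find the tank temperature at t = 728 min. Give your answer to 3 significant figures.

27.4 °C

Heat balance on the well-mixed liquid: M c_p dT/dt = ṁ c_p (T_in − T) + 71.8.
Rearrange: dT/dt = (T_ss − T)/τ with τ = M/ṁ = 470.79 min and T_ss = T_in + Q̇/(ṁ c_p) = 24.990 °C.
This is linear first-order; T(t) = T_ss + (T₀ − T_ss) e^(−t/τ).
T(728) = 24.990 + (11.510)·e^(−728/470.79) = 24.990 + (11.510)·0.21303 = 27.442 °C.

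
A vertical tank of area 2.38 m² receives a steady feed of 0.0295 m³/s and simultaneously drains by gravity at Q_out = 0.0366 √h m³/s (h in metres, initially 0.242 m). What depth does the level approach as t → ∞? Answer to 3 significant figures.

0.650 m

A dh/dt = Q_in − 0.0366 √h. Steady state requires inflow = outflow:
Q_in = 0.0366 √h_ss ⇒ √h_ss = 0.0295/0.0366 = 0.80601.
h_ss = 0.80601² = 0.64965 m. (Since h₀ = 0.242 m < h_ss, the level will rise toward this value.)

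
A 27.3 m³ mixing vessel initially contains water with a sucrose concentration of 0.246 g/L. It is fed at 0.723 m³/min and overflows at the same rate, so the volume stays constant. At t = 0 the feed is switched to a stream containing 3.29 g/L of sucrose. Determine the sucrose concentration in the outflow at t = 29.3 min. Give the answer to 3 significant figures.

Accumulation = in − out for the solute gives V dC/dt = Q(C_in − C).
Time constant τ = V/Q = 27.3/0.723 = 37.759 min.
Solution: C(t) = C_in + (C₀ − C_in) e^(−t/τ).
C(29.3) = 3.29 + (0.246 − 3.29)·e^(−29.3/37.759) = 3.29 + (-3.0440)·0.46026 = 1.8890 g/L.

1.89 g/L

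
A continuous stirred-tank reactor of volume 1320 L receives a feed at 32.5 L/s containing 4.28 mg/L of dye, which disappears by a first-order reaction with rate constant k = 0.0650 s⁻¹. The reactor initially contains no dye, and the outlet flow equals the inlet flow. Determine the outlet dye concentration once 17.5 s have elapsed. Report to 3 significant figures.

0.931 mg/L

Accumulation = in − out − consumed: V dC/dt = Q C_in − Q C − k V C.
This is linear with rate a = Q/V + k = 0.089621 s⁻¹.
C_ss = Q C_in/(Q + kV) = 1.1758 mg/L; C(t) = C_ss + (C₀ − C_ss) e^(−a t).
C(17.5) = 1.1758 + (-1.1758)·e^(−0.089621·17.5) = 1.1758 + (-1.1758)·0.20838 = 0.93080 mg/L.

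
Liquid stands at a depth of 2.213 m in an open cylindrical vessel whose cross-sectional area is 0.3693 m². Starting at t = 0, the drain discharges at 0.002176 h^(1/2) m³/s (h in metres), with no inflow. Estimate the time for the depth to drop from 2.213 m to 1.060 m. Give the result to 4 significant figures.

155.5 s

Volume balance on the tank: A dh/dt = −0.002176 √h.
This is separable: 2 d(√h)/dt = −0.002176/A, so √h = √h₀ − (0.002176/(2A)) t.
t = 2A(√h₀ − √h)/0.002176 = 2·0.3693·(√2.213 − √1.060)/0.002176
  = 0.738600 × (1.48762 − 1.02956) / 0.002176 = 155.477 s.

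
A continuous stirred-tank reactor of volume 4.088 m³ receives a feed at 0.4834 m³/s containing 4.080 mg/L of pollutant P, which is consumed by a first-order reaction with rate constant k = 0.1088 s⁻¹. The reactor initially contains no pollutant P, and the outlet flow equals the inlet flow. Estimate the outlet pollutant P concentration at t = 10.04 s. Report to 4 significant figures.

1.907 mg/L

V dC/dt = Q(C_in − C) − k V C.
This is linear with rate a = Q/V + k = 0.227049 s⁻¹.
C_ss = Q C_in/(Q + kV) = 2.12489 mg/L; C(t) = C_ss + (C₀ − C_ss) e^(−a t).
C(10.04) = 2.12489 + (-2.12489)·e^(−0.227049·10.04) = 2.12489 + (-2.12489)·0.102328 = 1.90746 mg/L.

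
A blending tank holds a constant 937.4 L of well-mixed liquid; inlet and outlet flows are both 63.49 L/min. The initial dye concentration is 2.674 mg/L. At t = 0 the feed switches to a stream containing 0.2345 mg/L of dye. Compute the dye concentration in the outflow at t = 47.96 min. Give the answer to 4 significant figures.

Accumulation = in − out for the solute gives V dC/dt = Q(C_in − C).
Rewrite as dC/dt + C/τ = C_in/τ, τ = V/Q = 14.7645 min.
Solution: C(t) = C_in + (C₀ − C_in) e^(−t/τ).
C(47.96) = 0.2345 + (2.674 − 0.2345)·e^(−47.96/14.7645) = 0.2345 + (2.43950)·0.0388392 = 0.329248 mg/L.

0.3292 mg/L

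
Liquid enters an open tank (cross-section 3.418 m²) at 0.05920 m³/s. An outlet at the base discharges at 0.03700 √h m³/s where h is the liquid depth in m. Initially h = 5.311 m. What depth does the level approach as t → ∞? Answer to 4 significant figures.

2.560 m

Unsteady balance on liquid volume: A dh/dt = Q_in − 0.03700 √h. At steady state dh/dt = 0:
Q_in = 0.03700 √h_ss ⇒ √h_ss = 0.05920/0.03700 = 1.60000.
h_ss = 1.60000² = 2.56000 m. (Since h₀ = 5.311 m > h_ss, the level will fall toward this value.)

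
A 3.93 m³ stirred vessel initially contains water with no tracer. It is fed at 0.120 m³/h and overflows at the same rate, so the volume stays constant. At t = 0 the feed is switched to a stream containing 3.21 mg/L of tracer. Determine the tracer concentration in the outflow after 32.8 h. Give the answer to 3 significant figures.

2.03 mg/L

Mass balance on the solute (V constant): V dC/dt = Q(C_in − C).
Time constant τ = V/Q = 3.93/0.120 = 32.750 h.
This is linear first-order; C(t) = C_in + (C₀ − C_in) e^(−t/τ).
C(32.8) = 3.21 + (0 − 3.21)·e^(−32.8/32.750) = 3.21 + (-3.2100)·0.36732 = 2.0309 mg/L.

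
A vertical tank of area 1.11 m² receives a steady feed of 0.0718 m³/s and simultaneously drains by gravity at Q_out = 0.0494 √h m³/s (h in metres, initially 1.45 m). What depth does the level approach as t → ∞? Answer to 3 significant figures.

2.11 m

A dh/dt = Q_in − 0.0494 √h. Steady state requires inflow = outflow:
Q_in = 0.0494 √h_ss ⇒ √h_ss = 0.0718/0.0494 = 1.4534.
h_ss = 1.4534² = 2.1125 m. (Since h₀ = 1.45 m < h_ss, the level will rise toward this value.)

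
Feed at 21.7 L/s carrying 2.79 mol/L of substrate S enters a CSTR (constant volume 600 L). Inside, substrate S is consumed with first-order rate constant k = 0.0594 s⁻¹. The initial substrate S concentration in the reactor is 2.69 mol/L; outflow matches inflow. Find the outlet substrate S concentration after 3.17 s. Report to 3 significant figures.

Species balance: V dC/dt = Q C_in − Q C − k V C.
This is linear with rate a = Q/V + k = 0.095567 s⁻¹.
C_ss = Q C_in/(Q + kV) = 1.0559 mol/L; C(t) = C_ss + (C₀ − C_ss) e^(−a t).
C(3.17) = 1.0559 + (1.6341)·e^(−0.095567·3.17) = 1.0559 + (1.6341)·0.73864 = 2.2629 mol/L.

2.26 mol/L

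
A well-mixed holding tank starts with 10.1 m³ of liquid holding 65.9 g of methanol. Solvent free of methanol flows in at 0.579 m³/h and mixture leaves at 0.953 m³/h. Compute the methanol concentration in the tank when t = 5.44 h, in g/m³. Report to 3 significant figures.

Total volume: dV/dt = Q_in − Q_out = -0.37400 m³/h, so V(t) = 10.1 − 0.37400 t and V(5.44) = 8.0654 m³.
Species balance (pure solvent in): dm/dt = −Q_out · m/V(t).
dm/m = −Q_out dt/(V₀ − 0.37400 t); integrating gives ln(m/m₀) = −(Q_out/(Q_in−Q_out)) ln(V/V₀).
m = m₀ (V₀/V)^(Q_out/(Q_in−Q_out)) = 65.9 × (10.1/8.0654)^(-2.5481) = 37.149 g.
C = m/V = 37.149/8.0654 = 4.6060 g/m³.

4.61 g/m³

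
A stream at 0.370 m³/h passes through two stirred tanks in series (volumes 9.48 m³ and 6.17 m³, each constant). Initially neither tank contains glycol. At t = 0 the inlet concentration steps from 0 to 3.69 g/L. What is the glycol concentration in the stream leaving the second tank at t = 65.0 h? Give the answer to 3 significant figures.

2.99 g/L

Time constants: τᵢ = Vᵢ/Q for each well-mixed tank.
τ₁ = 9.48/0.370 = 25.622 h; τ₂ = 6.17/0.370 = 16.676 h.
Tank 1: C₁ = C_in(1 − e^(−t/τ₁)). Tank 2 (τ₁ ≠ τ₂): C₂ = C_in[1 − (τ₁ e^(−t/τ₁) − τ₂ e^(−t/τ₂))/(τ₁ − τ₂)].
At t = 65.0: e^(−t/τ₁) = 0.079110, e^(−t/τ₂) = 0.020285.
C₂ = 3.69·[1 − (25.622·0.079110 − 16.676·0.020285)/(8.9459)] = 3.69·0.81124 = 2.9935 g/L.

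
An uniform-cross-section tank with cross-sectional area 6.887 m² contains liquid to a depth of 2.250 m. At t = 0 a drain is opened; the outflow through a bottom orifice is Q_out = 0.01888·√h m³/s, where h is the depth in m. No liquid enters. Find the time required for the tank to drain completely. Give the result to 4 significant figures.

1094 s

Accumulation of liquid (constant cross-section A): A dh/dt = −0.01888 √h.
∫ h^(−1/2) dh = −(0.01888/A) ∫ dt, giving 2√h = 2√h₀ − (0.01888/A) t.
Tank is empty when √h = 0: t_empty = 2A√h₀/0.01888.
t_empty = 2·6.887·√2.250/0.01888 = 13.7740·1.50000/0.01888 = 1094.33 s.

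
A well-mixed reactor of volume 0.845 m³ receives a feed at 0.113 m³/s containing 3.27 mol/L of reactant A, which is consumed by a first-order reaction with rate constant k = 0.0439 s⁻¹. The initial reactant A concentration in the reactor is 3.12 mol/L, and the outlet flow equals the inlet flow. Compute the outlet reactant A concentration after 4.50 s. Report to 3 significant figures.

2.76 mol/L

V dC/dt = Q(C_in − C) − k V C.
dC/dt = (Q/V) C_in − (Q/V + k) C; effective rate a = Q/V + k = 0.13373 + 0.0439 = 0.17763 s⁻¹.
C_ss = Q C_in/(Q + kV) = 2.4618 mol/L; C(t) = C_ss + (C₀ − C_ss) e^(−a t).
C(4.50) = 2.4618 + (0.65817)·e^(−0.17763·4.50) = 2.4618 + (0.65817)·0.44963 = 2.7578 mol/L.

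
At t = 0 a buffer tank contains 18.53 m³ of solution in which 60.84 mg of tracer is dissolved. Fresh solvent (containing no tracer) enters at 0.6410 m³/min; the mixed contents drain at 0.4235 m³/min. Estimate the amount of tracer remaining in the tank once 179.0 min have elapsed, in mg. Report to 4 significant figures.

Let m(t) be the amount of tracer. Volume: V(t) = V₀ + (Q_in − Q_out) t = 18.53 + 0.217500 t; V(179.0) = 57.4625 m³.
Species balance (pure solvent in): dm/dt = −Q_out · m/V(t).
dm/m = −Q_out dt/(V₀ + 0.217500 t); integrating gives ln(m/m₀) = −(Q_out/(Q_in−Q_out)) ln(V/V₀).
m = m₀ (V₀/V)^(Q_out/(Q_in−Q_out)) = 60.84 × (18.53/57.4625)^(1.94713) = 6.71674 mg.

6.717 mg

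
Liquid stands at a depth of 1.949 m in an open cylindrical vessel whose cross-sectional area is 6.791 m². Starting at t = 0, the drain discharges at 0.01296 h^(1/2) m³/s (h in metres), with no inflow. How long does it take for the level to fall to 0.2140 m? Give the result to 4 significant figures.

Mass balance (ρ constant): A dh/dt = −0.01296 √h.
∫ h^(−1/2) dh = −(0.01296/A) ∫ dt, giving 2√h = 2√h₀ − (0.01296/A) t.
t = 2A(√h₀ − √h)/0.01296 = 2·6.791·(√1.949 − √0.2140)/0.01296
  = 13.5820 × (1.39607 − 0.462601) / 0.01296 = 978.265 s.

978.3 s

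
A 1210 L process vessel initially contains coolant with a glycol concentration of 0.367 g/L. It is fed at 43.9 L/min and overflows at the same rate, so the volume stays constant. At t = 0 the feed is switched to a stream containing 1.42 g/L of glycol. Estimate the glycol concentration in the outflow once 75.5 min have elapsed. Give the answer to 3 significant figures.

1.35 g/L

Transient balance on the dissolved component: V dC/dt = Q(C_in − C).
Rewrite as dC/dt + C/τ = C_in/τ, τ = V/Q = 27.563 min.
This is linear first-order; C(t) = C_in + (C₀ − C_in) e^(−t/τ).
C(75.5) = 1.42 + (0.367 − 1.42)·e^(−75.5/27.563) = 1.42 + (-1.0530)·0.064621 = 1.3520 g/L.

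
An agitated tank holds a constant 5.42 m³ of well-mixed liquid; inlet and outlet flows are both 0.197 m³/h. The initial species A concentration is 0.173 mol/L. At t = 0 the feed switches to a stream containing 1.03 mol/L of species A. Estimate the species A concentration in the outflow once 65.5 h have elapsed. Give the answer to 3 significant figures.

Mass balance on the solute (V constant): V dC/dt = Q(C_in − C).
Time constant τ = V/Q = 5.42/0.197 = 27.513 h.
C approaches C_in exponentially: C(t) = C_in + (C₀ − C_in) e^(−t/τ).
C(65.5) = 1.03 + (0.173 − 1.03)·e^(−65.5/27.513) = 1.03 + (-0.85700)·0.092484 = 0.95074 mol/L.

0.951 mol/L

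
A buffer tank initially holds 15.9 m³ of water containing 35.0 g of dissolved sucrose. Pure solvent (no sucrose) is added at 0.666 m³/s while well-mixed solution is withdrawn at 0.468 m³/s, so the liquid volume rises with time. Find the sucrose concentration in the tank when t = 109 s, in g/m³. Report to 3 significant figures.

0.123 g/m³

Total volume: dV/dt = Q_in − Q_out = 0.19800 m³/s, so V(t) = 15.9 + 0.19800 t and V(109) = 37.482 m³.
Solute balance: dm/dt = 0 − Q_out C = −Q_out m/V(t).
dm/m = −Q_out dt/(V₀ + 0.19800 t); integrating gives ln(m/m₀) = −(Q_out/(Q_in−Q_out)) ln(V/V₀).
m = m₀ (V₀/V)^(Q_out/(Q_in−Q_out)) = 35.0 × (15.9/37.482)^(2.3636) = 4.6109 g.
C = m/V = 4.6109/37.482 = 0.12302 g/m³.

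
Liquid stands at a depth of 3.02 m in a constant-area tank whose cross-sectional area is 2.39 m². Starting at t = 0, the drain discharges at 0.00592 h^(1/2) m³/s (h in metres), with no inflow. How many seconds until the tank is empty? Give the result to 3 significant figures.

Volume balance on the tank: A dh/dt = −0.00592 √h.
Separate and integrate: 2(√h − √h₀) = −(0.00592/A) t.
Tank is empty when √h = 0: t_empty = 2A√h₀/0.00592.
t_empty = 2·2.39·√3.02/0.00592 = 4.7800·1.7378/0.00592 = 1403.2 s.

1400 s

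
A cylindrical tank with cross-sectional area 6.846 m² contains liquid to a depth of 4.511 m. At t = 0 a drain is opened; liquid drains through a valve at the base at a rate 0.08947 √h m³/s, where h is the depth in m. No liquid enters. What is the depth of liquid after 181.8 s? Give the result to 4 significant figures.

Accumulation of liquid (constant cross-section A): A dh/dt = −0.08947 √h.
This is separable: 2 d(√h)/dt = −0.08947/A, so √h = √h₀ − (0.08947/(2A)) t.
√h = √4.511 − 0.08947·181.8/(2·6.846) = 2.12391 − 1.18797 = 0.935944.
h = 0.935944² = 0.875992 m.

0.8760 m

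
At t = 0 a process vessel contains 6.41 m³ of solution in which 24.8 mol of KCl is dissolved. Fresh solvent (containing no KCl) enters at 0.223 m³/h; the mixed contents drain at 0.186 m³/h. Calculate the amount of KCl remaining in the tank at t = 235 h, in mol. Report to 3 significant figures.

Let m(t) be the amount of KCl. Volume: V(t) = V₀ + (Q_in − Q_out) t = 6.41 + 0.037000 t; V(235) = 15.105 m³.
No KCl enters, so dm/dt = −Q_out · (m/V).
dm/m = −Q_out dt/(V₀ + 0.037000 t); integrating gives ln(m/m₀) = −(Q_out/(Q_in−Q_out)) ln(V/V₀).
m = m₀ (V₀/V)^(Q_out/(Q_in−Q_out)) = 24.8 × (6.41/15.105)^(5.0270) = 0.33349 mol.

0.333 mol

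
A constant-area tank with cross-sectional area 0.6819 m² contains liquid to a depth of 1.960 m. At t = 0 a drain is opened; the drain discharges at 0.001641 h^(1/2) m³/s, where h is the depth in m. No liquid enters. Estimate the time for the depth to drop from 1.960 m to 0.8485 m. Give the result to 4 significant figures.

398.0 s

With no inflow, A dh/dt = −0.001641 √h.
Separate and integrate: 2(√h − √h₀) = −(0.001641/A) t.
t = 2A(√h₀ − √h)/0.001641 = 2·0.6819·(√1.960 − √0.8485)/0.001641
  = 1.36380 × (1.40000 − 0.921141) / 0.001641 = 397.970 s.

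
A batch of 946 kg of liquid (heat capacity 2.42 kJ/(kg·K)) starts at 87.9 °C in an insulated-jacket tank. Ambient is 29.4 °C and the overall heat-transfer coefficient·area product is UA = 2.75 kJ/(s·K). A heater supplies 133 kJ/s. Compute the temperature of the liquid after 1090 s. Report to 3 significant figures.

Lumped-capacitance energy balance: M c_p dT/dt = UA(T_amb − T) + Q̇.
dT/dt = (T_ss − T)/τ with T_ss = T_amb + Q̇/UA = 29.4 + 133/2.75 = 77.764 °C, τ = M c_p/UA = 946·2.42/2.75 = 832.48 s.
This is linear first-order; T(t) = T_ss + (T₀ − T_ss) e^(−t/τ).
T(1090) = 77.764 + (10.136)·0.27000 = 80.500 °C.

80.5 °C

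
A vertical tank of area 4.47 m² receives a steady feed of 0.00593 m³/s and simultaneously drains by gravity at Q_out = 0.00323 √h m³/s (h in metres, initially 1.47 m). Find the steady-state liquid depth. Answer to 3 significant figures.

Level balance: A dh/dt = 0.00593 − 0.00323 √h. Setting dh/dt = 0:
Q_in = 0.00323 √h_ss ⇒ √h_ss = 0.00593/0.00323 = 1.8359.
h_ss = 1.8359² = 3.3706 m. (Since h₀ = 1.47 m < h_ss, the level will rise toward this value.)

3.37 m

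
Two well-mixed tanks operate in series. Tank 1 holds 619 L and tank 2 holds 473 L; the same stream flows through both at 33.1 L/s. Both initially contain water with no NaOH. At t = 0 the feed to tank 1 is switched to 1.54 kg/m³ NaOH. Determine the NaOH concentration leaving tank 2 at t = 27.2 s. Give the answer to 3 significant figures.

0.759 kg/m³

Time constants: τᵢ = Vᵢ/Q for each well-mixed tank.
τ₁ = 619/33.1 = 18.701 s; τ₂ = 473/33.1 = 14.290 s.
Tank 1: C₁ = C_in(1 − e^(−t/τ₁)). Tank 2 (τ₁ ≠ τ₂): C₂ = C_in[1 − (τ₁ e^(−t/τ₁) − τ₂ e^(−t/τ₂))/(τ₁ − τ₂)].
At t = 27.2: e^(−t/τ₁) = 0.23352, e^(−t/τ₂) = 0.14906.
C₂ = 1.54·[1 − (18.701·0.23352 − 14.290·0.14906)/(4.4109)] = 1.54·0.49283 = 0.75896 kg/m³.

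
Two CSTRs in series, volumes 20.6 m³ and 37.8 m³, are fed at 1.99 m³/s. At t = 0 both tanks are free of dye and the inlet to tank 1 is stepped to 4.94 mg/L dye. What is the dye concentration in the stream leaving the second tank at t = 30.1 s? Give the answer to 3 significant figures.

3.04 mg/L

Species balance on tank i: dCᵢ/dt = (Cᵢ₋₁ − Cᵢ)/τᵢ with τᵢ = Vᵢ/Q.
τ₁ = 20.6/1.99 = 10.352 s; τ₂ = 37.8/1.99 = 18.995 s.
Solving the cascade with C₁(0)=C₂(0)=0 gives C₂(t) = C_in[1 − (τ₁ e^(−t/τ₁) − τ₂ e^(−t/τ₂))/(τ₁ − τ₂)].
At t = 30.1: e^(−t/τ₁) = 0.054600, e^(−t/τ₂) = 0.20502.
C₂ = 4.94·[1 − (10.352·0.054600 − 18.995·0.20502)/(-8.6432)] = 4.94·0.61482 = 3.0372 mg/L.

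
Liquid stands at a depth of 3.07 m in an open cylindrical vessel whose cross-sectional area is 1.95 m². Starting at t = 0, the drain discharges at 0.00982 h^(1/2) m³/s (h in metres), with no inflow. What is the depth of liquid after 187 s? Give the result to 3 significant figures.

1.64 m

A dh/dt = −Q_out = −0.00982 √h.
Separate and integrate: 2(√h − √h₀) = −(0.00982/A) t.
√h = √3.07 − 0.00982·187/(2·1.95) = 1.7521 − 0.47086 = 1.2813.
h = 1.2813² = 1.6417 m.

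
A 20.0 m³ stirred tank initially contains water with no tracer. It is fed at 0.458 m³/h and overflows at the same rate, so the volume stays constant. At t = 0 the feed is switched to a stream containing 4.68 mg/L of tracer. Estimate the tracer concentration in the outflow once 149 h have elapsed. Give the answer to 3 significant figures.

4.53 mg/L

Accumulation = in − out for the solute gives V dC/dt = Q(C_in − C).
Rewrite as dC/dt + C/τ = C_in/τ, τ = V/Q = 43.668 h.
Integrating: C(t) = C_in + (C₀ − C_in) e^(−t/τ).
C(149) = 4.68 + (0 − 4.68)·e^(−149/43.668) = 4.68 + (-4.6800)·0.032972 = 4.5257 mg/L.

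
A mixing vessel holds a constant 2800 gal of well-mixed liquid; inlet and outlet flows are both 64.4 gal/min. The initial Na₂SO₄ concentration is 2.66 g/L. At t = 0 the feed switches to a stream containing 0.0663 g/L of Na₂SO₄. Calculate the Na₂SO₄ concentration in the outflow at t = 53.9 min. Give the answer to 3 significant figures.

0.817 g/L

Mass balance on the solute (V constant): V dC/dt = Q(C_in − C).
Time constant τ = V/Q = 2800/64.4 = 43.478 min.
C approaches C_in exponentially: C(t) = C_in + (C₀ − C_in) e^(−t/τ).
C(53.9) = 0.0663 + (2.66 − 0.0663)·e^(−53.9/43.478) = 0.0663 + (2.5937)·0.28947 = 0.81710 g/L.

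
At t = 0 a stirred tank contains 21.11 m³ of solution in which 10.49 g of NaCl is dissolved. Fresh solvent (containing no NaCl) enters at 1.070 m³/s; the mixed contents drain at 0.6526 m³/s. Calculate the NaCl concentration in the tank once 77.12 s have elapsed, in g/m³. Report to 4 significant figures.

0.04625 g/m³

Total volume: dV/dt = Q_in − Q_out = 0.417400 m³/s, so V(t) = 21.11 + 0.417400 t and V(77.12) = 53.2999 m³.
No NaCl enters, so dm/dt = −Q_out · (m/V).
dm/m = −Q_out dt/(V₀ + 0.417400 t); integrating gives ln(m/m₀) = −(Q_out/(Q_in−Q_out)) ln(V/V₀).
m = m₀ (V₀/V)^(Q_out/(Q_in−Q_out)) = 10.49 × (21.11/53.2999)^(1.56349) = 2.46536 g.
C = m/V = 2.46536/53.2999 = 0.0462546 g/m³.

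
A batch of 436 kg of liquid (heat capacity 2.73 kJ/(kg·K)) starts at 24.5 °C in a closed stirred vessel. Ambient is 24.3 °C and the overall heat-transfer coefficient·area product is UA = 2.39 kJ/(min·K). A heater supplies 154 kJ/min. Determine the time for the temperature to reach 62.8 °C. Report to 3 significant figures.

Lumped-capacitance energy balance: M c_p dT/dt = UA(T_amb − T) + Q̇.
τ = M c_p/UA = 498.03 min; T_ss = T_amb + Q̇/UA = 24.3 + 154/2.39 = 88.735 °C.
T(t) = T_ss + (T₀ − T_ss)e^(−t/τ); set T = 62.8:
t = −τ ln[(T − T_ss)/(T₀ − T_ss)] = −498.03 · ln(0.40375) = 451.68 min.

452 min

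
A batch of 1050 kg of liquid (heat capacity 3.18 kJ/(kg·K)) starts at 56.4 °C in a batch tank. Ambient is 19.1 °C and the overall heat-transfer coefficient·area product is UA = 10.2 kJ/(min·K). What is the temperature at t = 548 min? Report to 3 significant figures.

M c_p dT/dt = −UA(T − T_amb).
dT/dt = (T_ss − T)/τ with T_ss = T_amb = 19.100 °C, τ = M c_p/UA = 1050·3.18/10.2 = 327.35 min.
T approaches T_ss exponentially: T(t) = T_ss + (T₀ − T_ss) e^(−t/τ).
T(548) = 19.100 + (37.300)·0.18749 = 26.093 °C.

26.1 °C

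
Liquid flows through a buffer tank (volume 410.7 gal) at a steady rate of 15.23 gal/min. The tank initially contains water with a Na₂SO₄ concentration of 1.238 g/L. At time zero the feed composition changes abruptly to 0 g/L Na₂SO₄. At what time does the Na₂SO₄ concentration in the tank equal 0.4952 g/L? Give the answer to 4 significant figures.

Transient balance on the dissolved component: V dC/dt = Q(C_in − C), so τ = V/Q = 26.9665 min.
C(t) = C_in + (C₀ − C_in) e^(−t/τ). Set C = 0.4952 and solve for t:
e^(−t/τ) = (C − C_in)/(C₀ − C_in) = (0.4952 − 0)/(1.238 − 0) = 0.400000
t = −τ ln(…) = 26.9665 × 0.916291 = 24.7092 min.

24.71 min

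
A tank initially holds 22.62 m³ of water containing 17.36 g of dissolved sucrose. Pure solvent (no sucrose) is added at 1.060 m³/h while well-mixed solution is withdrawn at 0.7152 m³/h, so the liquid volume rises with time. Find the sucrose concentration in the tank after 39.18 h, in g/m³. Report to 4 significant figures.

0.1819 g/m³

Total volume: dV/dt = Q_in − Q_out = 0.344800 m³/h, so V(t) = 22.62 + 0.344800 t and V(39.18) = 36.1293 m³.
Solute balance: dm/dt = 0 − Q_out C = −Q_out m/V(t).
dm/m = −Q_out dt/(V₀ + 0.344800 t); integrating gives ln(m/m₀) = −(Q_out/(Q_in−Q_out)) ln(V/V₀).
m = m₀ (V₀/V)^(Q_out/(Q_in−Q_out)) = 17.36 × (22.62/36.1293)^(2.07425) = 6.57230 g.
C = m/V = 6.57230/36.1293 = 0.181911 g/m³.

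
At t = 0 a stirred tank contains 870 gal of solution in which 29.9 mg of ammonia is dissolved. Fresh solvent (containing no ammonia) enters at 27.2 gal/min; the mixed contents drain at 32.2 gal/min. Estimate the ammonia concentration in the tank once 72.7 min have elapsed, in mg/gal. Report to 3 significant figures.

0.00181 mg/gal

Total volume: dV/dt = Q_in − Q_out = -5.0000 gal/min, so V(t) = 870 − 5.0000 t and V(72.7) = 506.50 gal.
No ammonia enters, so dm/dt = −Q_out · (m/V).
Separate: dm/m = −Q_out dt/V(t) ⇒ ln(m/m₀) = −(Q_out/(Q_in−Q_out)) ln(V/V₀).
m = m₀ (V₀/V)^(Q_out/(Q_in−Q_out)) = 29.9 × (870/506.50)^(-6.4400) = 0.91761 mg.
C = m/V = 0.91761/506.50 = 0.0018117 mg/gal.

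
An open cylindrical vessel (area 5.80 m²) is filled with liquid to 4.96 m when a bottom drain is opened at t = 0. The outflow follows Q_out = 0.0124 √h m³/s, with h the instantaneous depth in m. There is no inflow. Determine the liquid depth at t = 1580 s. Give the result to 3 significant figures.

A dh/dt = −Q_out = −0.0124 √h.
This is separable: 2 d(√h)/dt = −0.0124/A, so √h = √h₀ − (0.0124/(2A)) t.
√h = √4.96 − 0.0124·1580/(2·5.80) = 2.2271 − 1.6890 = 0.53814.
h = 0.53814² = 0.28959 m.

0.290 m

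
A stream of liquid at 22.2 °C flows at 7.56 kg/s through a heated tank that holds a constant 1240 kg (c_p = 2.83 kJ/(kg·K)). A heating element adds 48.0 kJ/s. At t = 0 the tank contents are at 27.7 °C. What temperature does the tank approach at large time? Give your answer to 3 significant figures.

24.4 °C

M c_p dT/dt = ṁ c_p (T_in − T) + Q̇.
At steady state dT/dt = 0 ⇒ T_ss = T_in + Q̇/(ṁ c_p) = 22.2 + 48.0/(7.56·2.83) = 24.444 °C.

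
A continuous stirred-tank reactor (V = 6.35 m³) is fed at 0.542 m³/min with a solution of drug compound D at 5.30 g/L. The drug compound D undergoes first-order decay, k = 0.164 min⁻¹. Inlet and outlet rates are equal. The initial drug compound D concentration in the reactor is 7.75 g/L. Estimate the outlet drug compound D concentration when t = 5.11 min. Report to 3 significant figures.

3.47 g/L

V dC/dt = Q(C_in − C) − k V C.
dC/dt = (Q/V) C_in − (Q/V + k) C; effective rate a = Q/V + k = 0.085354 + 0.164 = 0.24935 min⁻¹.
C_ss = Q C_in/(Q + kV) = 1.8142 g/L; C(t) = C_ss + (C₀ − C_ss) e^(−a t).
C(5.11) = 1.8142 + (5.9358)·e^(−0.24935·5.11) = 1.8142 + (5.9358)·0.27965 = 3.4742 g/L.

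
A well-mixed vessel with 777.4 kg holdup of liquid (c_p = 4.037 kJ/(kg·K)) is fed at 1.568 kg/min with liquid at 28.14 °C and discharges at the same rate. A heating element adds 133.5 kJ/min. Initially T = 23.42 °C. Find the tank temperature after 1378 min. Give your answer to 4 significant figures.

Energy balance: M c_p dT/dt = ṁ c_p (T_in − T) + 133.5.
Rearrange: dT/dt = (T_ss − T)/τ with τ = M/ṁ = 495.791 min and T_ss = T_in + Q̇/(ṁ c_p) = 49.2300 °C.
Solution: T(t) = T_ss + (T₀ − T_ss) e^(−t/τ).
T(1378) = 49.2300 + (-25.8100)·e^(−1378/495.791) = 49.2300 + (-25.8100)·0.0620759 = 47.6278 °C.

47.63 °C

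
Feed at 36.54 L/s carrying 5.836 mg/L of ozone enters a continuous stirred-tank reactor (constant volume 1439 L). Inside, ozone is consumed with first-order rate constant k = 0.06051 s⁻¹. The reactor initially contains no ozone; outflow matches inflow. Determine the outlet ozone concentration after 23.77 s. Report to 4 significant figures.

1.501 mg/L

Species balance: V dC/dt = Q C_in − Q C − k V C.
dC/dt = (Q/V) C_in − (Q/V + k) C; effective rate a = Q/V + k = 0.0253926 + 0.06051 = 0.0859026 s⁻¹.
C_ss = Q C_in/(Q + kV) = 1.72511 mg/L; C(t) = C_ss + (C₀ − C_ss) e^(−a t).
C(23.77) = 1.72511 + (-1.72511)·e^(−0.0859026·23.77) = 1.72511 + (-1.72511)·0.129781 = 1.50122 mg/L.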